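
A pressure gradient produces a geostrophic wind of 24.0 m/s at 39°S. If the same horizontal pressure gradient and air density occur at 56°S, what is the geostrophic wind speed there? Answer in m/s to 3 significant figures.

18.2 m/s

With the same pressure gradient and density, V_g ∝ 1/f ∝ 1/sin φ.
V₂ = V₁ · sin φ₁ / sin φ₂ = 24.0 × sin 39° / sin 56°
V₂ = 24.0 × 0.6293/0.8290 = 18.2 m/s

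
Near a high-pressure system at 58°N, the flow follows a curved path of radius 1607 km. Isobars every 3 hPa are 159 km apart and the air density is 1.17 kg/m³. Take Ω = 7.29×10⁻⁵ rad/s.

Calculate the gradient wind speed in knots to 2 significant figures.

Coriolis parameter at 58°N:
f = 2Ω sin φ = 2 × 7.29×10⁻⁵ × sin 58° = 1.24×10⁻⁴ s⁻¹
Pressure gradient: |∂P/∂n| = 300 Pa / 159000 m = 1.89×10⁻³ Pa/m
Geostrophic speed: V_g = |∂P/∂n|/(fρ) = 1.89×10⁻³/(1.24×10⁻⁴ × 1.17) = 13.0 m/s
Around a high, pressure-gradient force acts outward with centrifugal, so Coriolis balances both:
fV = (1/ρ)|∂P/∂n| + V²/R  →  V² − fR·V + fR·V_g = 0
With fR = 1.24×10⁻⁴ × 1607×10³ m = 199 m/s:
V = [fR − √((fR)² − 4 fR V_g)]/2 = [199 − √(199² − 4×199×13)]/2 = 14 m/s
Supergeostrophic (V > V_g = 13 m/s), as expected around a high.
Converting: 14 m/s × 1.944 = 27 knots

27 knots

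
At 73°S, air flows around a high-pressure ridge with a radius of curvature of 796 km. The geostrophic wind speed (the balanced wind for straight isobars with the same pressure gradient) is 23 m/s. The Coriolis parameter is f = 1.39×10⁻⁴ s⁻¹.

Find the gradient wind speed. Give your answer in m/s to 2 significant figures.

33 m/s

Around a high, pressure-gradient force acts outward with centrifugal, so Coriolis balances both:
fV = (1/ρ)|∂P/∂n| + V²/R  →  V² − fR·V + fR·V_g = 0
With fR = 1.39×10⁻⁴ × 796×10³ m = 111 m/s:
V = [fR − √((fR)² − 4 fR V_g)]/2 = [111 − √(111² − 4×111×23)]/2 = 32.6 m/s
Supergeostrophic (V > V_g = 23 m/s), as expected around a high.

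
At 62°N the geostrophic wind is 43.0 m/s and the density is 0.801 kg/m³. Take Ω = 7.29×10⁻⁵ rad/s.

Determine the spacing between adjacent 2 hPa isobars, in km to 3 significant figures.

45.1 km

Coriolis parameter at 62°N:
f = 2Ω sin φ = 2 × 7.29×10⁻⁵ × sin 62° = 1.29×10⁻⁴ s⁻¹
Geostrophic balance rearranged: |∂P/∂n| = f ρ V_g
|∂P/∂n| = 1.29×10⁻⁴ × 0.801 × 43.0 = 4.43×10⁻³ Pa/m
Isobar spacing: Δn = ΔP/|∂P/∂n| = 200 Pa / 4.43×10⁻³ Pa/m = 45106 m ≈ 45.1 km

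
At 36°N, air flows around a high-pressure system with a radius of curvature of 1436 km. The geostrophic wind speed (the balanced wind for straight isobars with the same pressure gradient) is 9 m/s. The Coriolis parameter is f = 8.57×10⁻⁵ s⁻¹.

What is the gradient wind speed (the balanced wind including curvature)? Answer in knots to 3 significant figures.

Around a high, pressure-gradient force acts outward with centrifugal, so Coriolis balances both:
fV = (1/ρ)|∂P/∂n| + V²/R  →  V² − fR·V + fR·V_g = 0
With fR = 8.57×10⁻⁵ × 1436×10³ m = 123 m/s:
V = [fR − √((fR)² − 4 fR V_g)]/2 = [123 − √(123² − 4×123×9)]/2 = 9.78 m/s
Supergeostrophic (V > V_g = 9 m/s), as expected around a high.
Converting: 9.78 m/s × 1.944 = 19.0 knots

19.0 knots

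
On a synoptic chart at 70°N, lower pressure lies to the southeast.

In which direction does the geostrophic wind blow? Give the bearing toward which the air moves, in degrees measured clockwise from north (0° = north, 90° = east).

The pressure-gradient force points toward the southeast (bearing 135°).
Geostrophic balance: in the Northern Hemisphere the Coriolis force deflects motion to the right, so the geostrophic wind blows 90° to the right of the pressure-gradient force (low pressure on the left).
Rotating 135° by 90° clockwise gives 225° — the wind blows toward the southwest.

225°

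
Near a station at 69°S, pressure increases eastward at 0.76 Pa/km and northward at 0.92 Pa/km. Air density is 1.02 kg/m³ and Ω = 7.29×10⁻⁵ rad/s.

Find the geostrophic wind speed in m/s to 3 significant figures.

8.59 m/s

Coriolis parameter at 69°S:
f = 2Ω sin φ = 2 × 7.29×10⁻⁵ × sin 69° = 1.36×10⁻⁴ s⁻¹
In the Southern Hemisphere f is negative: f = −1.36×10⁻⁴ s⁻¹.
Component geostrophic relations (x east, y north):
u_g = −(1/(fρ)) ∂P/∂y,  v_g = (1/(fρ)) ∂P/∂x
u_g = −(0.92×10⁻³)/(−1.36×10⁻⁴ × 1.02) = 6.63 m/s;  v_g = (0.76×10⁻³)/(−1.36×10⁻⁴ × 1.02) = −5.47 m/s
|V_g| = √(u_g² + v_g²) = 8.59 m/s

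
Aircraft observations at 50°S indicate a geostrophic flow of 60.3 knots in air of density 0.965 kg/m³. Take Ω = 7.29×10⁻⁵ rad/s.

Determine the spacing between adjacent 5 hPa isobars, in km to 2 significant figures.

150 km

Coriolis parameter at 50°S:
f = 2Ω sin φ = 2 × 7.29×10⁻⁵ × sin 50° = 1.12×10⁻⁴ s⁻¹
Wind speed in SI: 60.3 knots = 31.0 m/s
Geostrophic balance rearranged: |∂P/∂n| = f ρ V_g
|∂P/∂n| = 1.12×10⁻⁴ × 0.965 × 31.0 = 3.34×10⁻³ Pa/m
Isobar spacing: Δn = ΔP/|∂P/∂n| = 500 Pa / 3.34×10⁻³ Pa/m = 149546 m ≈ 150 km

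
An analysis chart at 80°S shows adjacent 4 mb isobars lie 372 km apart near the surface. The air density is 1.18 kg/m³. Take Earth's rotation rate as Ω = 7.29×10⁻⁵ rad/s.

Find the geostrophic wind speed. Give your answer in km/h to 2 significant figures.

23 km/h

Coriolis parameter at 80°S:
f = 2Ω sin φ = 2 × 7.29×10⁻⁵ × sin 80° = 1.44×10⁻⁴ s⁻¹
Pressure gradient: |∂P/∂n| = 400 Pa / 372000 m = 1.08×10⁻³ Pa/m
Geostrophic balance (pressure-gradient force = Coriolis force):
V_g = (1/(fρ)) |∂P/∂n| = 1.08×10⁻³ / (1.44×10⁻⁴ × 1.18) = 6.35 m/s
Converting: 6.35 m/s × 3.6 = 23 km/h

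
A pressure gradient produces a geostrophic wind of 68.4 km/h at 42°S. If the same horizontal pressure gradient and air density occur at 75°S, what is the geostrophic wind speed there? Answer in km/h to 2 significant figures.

With the same pressure gradient and density, V_g ∝ 1/f ∝ 1/sin φ.
V₂ = V₁ · sin φ₁ / sin φ₂ = 68.4 × sin 42° / sin 75°
V₂ = 68.4 × 0.6691/0.9659 = 47 km/h

47 km/h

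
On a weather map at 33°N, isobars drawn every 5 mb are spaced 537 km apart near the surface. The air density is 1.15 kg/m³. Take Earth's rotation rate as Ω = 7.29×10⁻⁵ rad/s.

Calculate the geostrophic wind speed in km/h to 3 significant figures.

Coriolis parameter at 33°N:
f = 2Ω sin φ = 2 × 7.29×10⁻⁵ × sin 33° = 7.94×10⁻⁵ s⁻¹
Pressure gradient: |∂P/∂n| = 500 Pa / 537000 m = 9.31×10⁻⁴ Pa/m
Geostrophic balance (pressure-gradient force = Coriolis force):
V_g = (1/(fρ)) |∂P/∂n| = 9.31×10⁻⁴ / (7.94×10⁻⁵ × 1.15) = 10.2 m/s
Converting: 10.2 m/s × 3.6 = 36.7 km/h

36.7 km/h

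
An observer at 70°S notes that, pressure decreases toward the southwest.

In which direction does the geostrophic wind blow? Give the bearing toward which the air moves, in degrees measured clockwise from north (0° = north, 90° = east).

135°

The pressure-gradient force points toward the southwest (bearing 225°).
Geostrophic balance: in the Southern Hemisphere the Coriolis force deflects motion to the left, so the geostrophic wind blows 90° to the left of the pressure-gradient force (low pressure on the right).
Rotating 225° by 90° counterclockwise gives 135° — the wind blows toward the southeast.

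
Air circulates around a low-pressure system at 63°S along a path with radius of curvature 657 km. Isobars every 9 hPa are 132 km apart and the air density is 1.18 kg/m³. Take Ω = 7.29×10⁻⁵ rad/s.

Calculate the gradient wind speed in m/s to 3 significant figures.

32.3 m/s

Coriolis parameter at 63°S:
f = 2Ω sin φ = 2 × 7.29×10⁻⁵ × sin 63° = 1.30×10⁻⁴ s⁻¹
Pressure gradient: |∂P/∂n| = 900 Pa / 132000 m = 6.82×10⁻³ Pa/m
Geostrophic speed: V_g = |∂P/∂n|/(fρ) = 6.82×10⁻³/(1.30×10⁻⁴ × 1.18) = 44.5 m/s
Around a low, centrifugal force acts outward with Coriolis, so pressure-gradient force balances both:
(1/ρ)|∂P/∂n| = fV + V²/R  →  V² + fR·V − fR·V_g = 0
With fR = 1.30×10⁻⁴ × 657×10³ m = 85.4 m/s:
V = [−fR + √((fR)² + 4 fR V_g)]/2 = [−85.4 + √(85.4² + 4×85.4×44.5)]/2 = 32.3 m/s
Subgeostrophic (V < V_g = 44.5 m/s), as expected around a low.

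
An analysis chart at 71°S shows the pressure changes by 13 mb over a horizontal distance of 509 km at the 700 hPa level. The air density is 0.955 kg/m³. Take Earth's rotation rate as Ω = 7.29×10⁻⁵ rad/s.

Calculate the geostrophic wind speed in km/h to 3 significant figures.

69.8 km/h

Coriolis parameter at 71°S:
f = 2Ω sin φ = 2 × 7.29×10⁻⁵ × sin 71° = 1.38×10⁻⁴ s⁻¹
Pressure gradient: |∂P/∂n| = 1300 Pa / 509000 m = 2.55×10⁻³ Pa/m
Geostrophic balance (pressure-gradient force = Coriolis force):
V_g = (1/(fρ)) |∂P/∂n| = 2.55×10⁻³ / (1.38×10⁻⁴ × 0.955) = 19.4 m/s
Converting: 19.4 m/s × 3.6 = 69.8 km/h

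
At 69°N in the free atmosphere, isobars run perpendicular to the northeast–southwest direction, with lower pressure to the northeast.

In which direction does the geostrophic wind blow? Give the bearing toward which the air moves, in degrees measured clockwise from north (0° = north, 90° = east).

The pressure-gradient force points toward the northeast (bearing 045°).
Geostrophic balance: in the Northern Hemisphere the Coriolis force deflects motion to the right, so the geostrophic wind blows 90° to the right of the pressure-gradient force (low pressure on the left).
Rotating 045° by 90° clockwise gives 135° — the wind blows toward the southeast.

135°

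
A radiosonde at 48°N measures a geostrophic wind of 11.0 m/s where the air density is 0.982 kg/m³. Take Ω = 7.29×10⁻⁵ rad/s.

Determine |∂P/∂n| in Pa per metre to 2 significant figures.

1.2×10⁻³ Pa/m

Coriolis parameter at 48°N:
f = 2Ω sin φ = 2 × 7.29×10⁻⁵ × sin 48° = 1.08×10⁻⁴ s⁻¹
Geostrophic balance rearranged: |∂P/∂n| = f ρ V_g
|∂P/∂n| = 1.08×10⁻⁴ × 0.982 × 11.0 = 1.17×10⁻³ Pa/m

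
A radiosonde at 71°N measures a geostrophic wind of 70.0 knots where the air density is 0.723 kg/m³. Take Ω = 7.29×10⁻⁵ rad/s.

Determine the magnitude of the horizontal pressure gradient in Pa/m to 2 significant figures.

3.6×10⁻³ Pa/m

Coriolis parameter at 71°N:
f = 2Ω sin φ = 2 × 7.29×10⁻⁵ × sin 71° = 1.38×10⁻⁴ s⁻¹
Wind speed in SI: 70.0 knots = 36.0 m/s
Geostrophic balance rearranged: |∂P/∂n| = f ρ V_g
|∂P/∂n| = 1.38×10⁻⁴ × 0.723 × 36.0 = 3.59×10⁻³ Pa/m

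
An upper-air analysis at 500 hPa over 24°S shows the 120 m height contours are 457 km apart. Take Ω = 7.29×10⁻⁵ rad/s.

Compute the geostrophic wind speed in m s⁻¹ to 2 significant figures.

Coriolis parameter at 24°S:
f = 2Ω sin φ = 2 × 7.29×10⁻⁵ × sin 24° = 5.93×10⁻⁵ s⁻¹
Height gradient: |∂Z/∂n| = 120 m / 457000 m = 2.63×10⁻⁴
On a pressure surface, geostrophic balance gives V_g = (g/f)|∂Z/∂n|:
V_g = 9.81 × 2.63×10⁻⁴ / 5.93×10⁻⁵ = 43.4 m/s

43 m s⁻¹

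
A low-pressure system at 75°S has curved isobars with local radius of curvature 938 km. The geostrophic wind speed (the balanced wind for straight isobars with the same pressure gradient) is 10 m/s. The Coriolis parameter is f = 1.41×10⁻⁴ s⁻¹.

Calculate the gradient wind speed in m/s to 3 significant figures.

Around a low, centrifugal force acts outward with Coriolis, so pressure-gradient force balances both:
(1/ρ)|∂P/∂n| = fV + V²/R  →  V² + fR·V − fR·V_g = 0
With fR = 1.41×10⁻⁴ × 938×10³ m = 132 m/s:
V = [−fR + √((fR)² + 4 fR V_g)]/2 = [−132 + √(132² + 4×132×10)]/2 = 9.34 m/s
Subgeostrophic (V < V_g = 10 m/s), as expected around a low.

9.34 m/s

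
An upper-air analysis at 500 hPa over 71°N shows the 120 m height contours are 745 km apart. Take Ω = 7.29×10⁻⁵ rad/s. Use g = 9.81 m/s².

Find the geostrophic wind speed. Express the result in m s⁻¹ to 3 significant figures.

Coriolis parameter at 71°N:
f = 2Ω sin φ = 2 × 7.29×10⁻⁵ × sin 71° = 1.38×10⁻⁴ s⁻¹
Height gradient: |∂Z/∂n| = 120 m / 745000 m = 1.61×10⁻⁴
On a pressure surface, geostrophic balance gives V_g = (g/f)|∂Z/∂n|:
V_g = 9.81 × 1.61×10⁻⁴ / 1.38×10⁻⁴ = 11.5 m/s

11.5 m s⁻¹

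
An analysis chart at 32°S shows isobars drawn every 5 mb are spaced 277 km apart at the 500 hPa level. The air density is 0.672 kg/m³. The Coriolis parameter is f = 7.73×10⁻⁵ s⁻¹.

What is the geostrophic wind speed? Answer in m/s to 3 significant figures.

Pressure gradient: |∂P/∂n| = 500 Pa / 277000 m = 1.81×10⁻³ Pa/m
Geostrophic balance (pressure-gradient force = Coriolis force):
V_g = (1/(fρ)) |∂P/∂n| = 1.81×10⁻³ / (7.73×10⁻⁵ × 0.672) = 34.7 m/s

34.7 m/s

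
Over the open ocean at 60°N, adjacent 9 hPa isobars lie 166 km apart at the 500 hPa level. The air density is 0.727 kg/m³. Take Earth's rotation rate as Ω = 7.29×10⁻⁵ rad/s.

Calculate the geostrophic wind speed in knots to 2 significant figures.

Coriolis parameter at 60°N:
f = 2Ω sin φ = 2 × 7.29×10⁻⁵ × sin 60° = 1.26×10⁻⁴ s⁻¹
Pressure gradient: |∂P/∂n| = 900 Pa / 166000 m = 5.42×10⁻³ Pa/m
Geostrophic balance (pressure-gradient force = Coriolis force):
V_g = (1/(fρ)) |∂P/∂n| = 5.42×10⁻³ / (1.26×10⁻⁴ × 0.727) = 59.1 m/s
Converting: 59.1 m/s × 1.944 = 110 knots

110 knots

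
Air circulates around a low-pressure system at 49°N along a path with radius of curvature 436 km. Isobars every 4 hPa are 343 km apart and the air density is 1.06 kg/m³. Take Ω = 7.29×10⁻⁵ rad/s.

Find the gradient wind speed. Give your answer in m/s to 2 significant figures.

Coriolis parameter at 49°N:
f = 2Ω sin φ = 2 × 7.29×10⁻⁵ × sin 49° = 1.10×10⁻⁴ s⁻¹
Pressure gradient: |∂P/∂n| = 400 Pa / 343000 m = 1.17×10⁻³ Pa/m
Geostrophic speed: V_g = |∂P/∂n|/(fρ) = 1.17×10⁻³/(1.10×10⁻⁴ × 1.06) = 10.00 m/s
Around a low, centrifugal force acts outward with Coriolis, so pressure-gradient force balances both:
(1/ρ)|∂P/∂n| = fV + V²/R  →  V² + fR·V − fR·V_g = 0
With fR = 1.10×10⁻⁴ × 436×10³ m = 48.0 m/s:
V = [−fR + √((fR)² + 4 fR V_g)]/2 = [−48.0 + √(48.0² + 4×48.0×10)]/2 = 8.49 m/s
Subgeostrophic (V < V_g = 10 m/s), as expected around a low.

8.5 m/s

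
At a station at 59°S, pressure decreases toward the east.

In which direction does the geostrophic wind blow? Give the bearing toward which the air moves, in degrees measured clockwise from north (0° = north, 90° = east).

The pressure-gradient force points toward the east (bearing 090°).
Geostrophic balance: in the Southern Hemisphere the Coriolis force deflects motion to the left, so the geostrophic wind blows 90° to the left of the pressure-gradient force (low pressure on the right).
Rotating 090° by 90° counterclockwise gives 000° — the wind blows toward the north.

000°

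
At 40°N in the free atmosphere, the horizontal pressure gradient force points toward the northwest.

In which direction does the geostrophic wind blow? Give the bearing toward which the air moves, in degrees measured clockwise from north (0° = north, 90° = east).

The pressure-gradient force points toward the northwest (bearing 315°).
Geostrophic balance: in the Northern Hemisphere the Coriolis force deflects motion to the right, so the geostrophic wind blows 90° to the right of the pressure-gradient force (low pressure on the left).
Rotating 315° by 90° clockwise gives 045° — the wind blows toward the northeast.

045°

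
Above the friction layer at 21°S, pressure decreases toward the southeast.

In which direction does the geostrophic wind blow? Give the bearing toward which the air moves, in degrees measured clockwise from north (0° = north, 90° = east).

045°

The pressure-gradient force points toward the southeast (bearing 135°).
Geostrophic balance: in the Southern Hemisphere the Coriolis force deflects motion to the left, so the geostrophic wind blows 90° to the left of the pressure-gradient force (low pressure on the right).
Rotating 135° by 90° counterclockwise gives 045° — the wind blows toward the northeast.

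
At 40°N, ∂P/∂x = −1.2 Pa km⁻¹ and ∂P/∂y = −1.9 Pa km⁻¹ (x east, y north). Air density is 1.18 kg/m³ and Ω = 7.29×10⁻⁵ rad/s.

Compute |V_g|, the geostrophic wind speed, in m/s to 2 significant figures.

Coriolis parameter at 40°N:
f = 2Ω sin φ = 2 × 7.29×10⁻⁵ × sin 40° = 9.37×10⁻⁵ s⁻¹
Component geostrophic relations (x east, y north):
u_g = −(1/(fρ)) ∂P/∂y,  v_g = (1/(fρ)) ∂P/∂x
u_g = −(−1.9×10⁻³)/(9.37×10⁻⁵ × 1.18) = 17.2 m/s;  v_g = (−1.2×10⁻³)/(9.37×10⁻⁵ × 1.18) = −10.9 m/s
|V_g| = √(u_g² + v_g²) = 20.3 m/s

20 m/s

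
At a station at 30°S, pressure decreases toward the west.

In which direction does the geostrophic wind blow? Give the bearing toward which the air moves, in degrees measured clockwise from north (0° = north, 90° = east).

180°

The pressure-gradient force points toward the west (bearing 270°).
Geostrophic balance: in the Southern Hemisphere the Coriolis force deflects motion to the left, so the geostrophic wind blows 90° to the left of the pressure-gradient force (low pressure on the right).
Rotating 270° by 90° counterclockwise gives 180° — the wind blows toward the south.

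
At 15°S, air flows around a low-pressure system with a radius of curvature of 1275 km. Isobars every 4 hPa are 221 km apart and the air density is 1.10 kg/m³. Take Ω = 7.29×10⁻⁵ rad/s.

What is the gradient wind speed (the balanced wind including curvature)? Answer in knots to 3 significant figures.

53.8 knots

Coriolis parameter at 15°S:
f = 2Ω sin φ = 2 × 7.29×10⁻⁵ × sin 15° = 3.77×10⁻⁵ s⁻¹
Pressure gradient: |∂P/∂n| = 400 Pa / 221000 m = 1.81×10⁻³ Pa/m
Geostrophic speed: V_g = |∂P/∂n|/(fρ) = 1.81×10⁻³/(3.77×10⁻⁵ × 1.10) = 43.6 m/s
Around a low, centrifugal force acts outward with Coriolis, so pressure-gradient force balances both:
(1/ρ)|∂P/∂n| = fV + V²/R  →  V² + fR·V − fR·V_g = 0
With fR = 3.77×10⁻⁵ × 1275×10³ m = 48.1 m/s:
V = [−fR + √((fR)² + 4 fR V_g)]/2 = [−48.1 + √(48.1² + 4×48.1×43.6)]/2 = 27.7 m/s
Subgeostrophic (V < V_g = 43.6 m/s), as expected around a low.
Converting: 27.7 m/s × 1.944 = 53.8 knots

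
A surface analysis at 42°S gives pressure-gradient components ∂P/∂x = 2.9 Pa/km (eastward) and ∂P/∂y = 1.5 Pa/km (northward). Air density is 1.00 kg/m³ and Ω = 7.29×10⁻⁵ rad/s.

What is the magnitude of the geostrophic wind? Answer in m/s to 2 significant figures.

33 m/s

Coriolis parameter at 42°S:
f = 2Ω sin φ = 2 × 7.29×10⁻⁵ × sin 42° = 9.76×10⁻⁵ s⁻¹
In the Southern Hemisphere f is negative: f = −9.76×10⁻⁵ s⁻¹.
Component geostrophic relations (x east, y north):
u_g = −(1/(fρ)) ∂P/∂y,  v_g = (1/(fρ)) ∂P/∂x
u_g = −(1.5×10⁻³)/(−9.76×10⁻⁵ × 1.00) = 15.4 m/s;  v_g = (2.9×10⁻³)/(−9.76×10⁻⁵ × 1.00) = −29.7 m/s
|V_g| = √(u_g² + v_g²) = 33.5 m/s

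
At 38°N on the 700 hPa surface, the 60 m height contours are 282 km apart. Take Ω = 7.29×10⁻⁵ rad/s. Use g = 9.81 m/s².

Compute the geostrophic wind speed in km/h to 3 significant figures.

83.7 km/h

Coriolis parameter at 38°N:
f = 2Ω sin φ = 2 × 7.29×10⁻⁵ × sin 38° = 8.98×10⁻⁵ s⁻¹
Height gradient: |∂Z/∂n| = 60 m / 282000 m = 2.13×10⁻⁴
On a pressure surface, geostrophic balance gives V_g = (g/f)|∂Z/∂n|:
V_g = 9.81 × 2.13×10⁻⁴ / 8.98×10⁻⁵ = 23.3 m/s
Converting: 23.3 m/s × 3.6 = 83.7 km/h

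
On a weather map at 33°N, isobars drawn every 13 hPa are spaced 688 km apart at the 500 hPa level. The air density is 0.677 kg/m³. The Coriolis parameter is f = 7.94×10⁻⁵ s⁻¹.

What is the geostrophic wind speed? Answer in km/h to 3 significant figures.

Pressure gradient: |∂P/∂n| = 1300 Pa / 688000 m = 1.89×10⁻³ Pa/m
Geostrophic balance (pressure-gradient force = Coriolis force):
V_g = (1/(fρ)) |∂P/∂n| = 1.89×10⁻³ / (7.94×10⁻⁵ × 0.677) = 35.2 m/s
Converting: 35.2 m/s × 3.6 = 127 km/h

127 km/h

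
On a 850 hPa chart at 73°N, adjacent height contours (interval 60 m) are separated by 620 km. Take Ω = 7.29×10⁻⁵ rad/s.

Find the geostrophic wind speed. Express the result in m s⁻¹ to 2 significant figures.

6.8 m s⁻¹

Coriolis parameter at 73°N:
f = 2Ω sin φ = 2 × 7.29×10⁻⁵ × sin 73° = 1.39×10⁻⁴ s⁻¹
Height gradient: |∂Z/∂n| = 60 m / 620000 m = 9.68×10⁻⁵
On a pressure surface, geostrophic balance gives V_g = (g/f)|∂Z/∂n|:
V_g = 9.81 × 9.68×10⁻⁵ / 1.39×10⁻⁴ = 6.81 m/s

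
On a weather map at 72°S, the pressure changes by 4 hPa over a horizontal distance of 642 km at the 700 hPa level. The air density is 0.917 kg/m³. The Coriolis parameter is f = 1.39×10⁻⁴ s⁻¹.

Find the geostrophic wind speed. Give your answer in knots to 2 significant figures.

Pressure gradient: |∂P/∂n| = 400 Pa / 642000 m = 6.23×10⁻⁴ Pa/m
Geostrophic balance (pressure-gradient force = Coriolis force):
V_g = (1/(fρ)) |∂P/∂n| = 6.23×10⁻⁴ / (1.39×10⁻⁴ × 0.917) = 4.89 m/s
Converting: 4.89 m/s × 1.944 = 9.5 knots

9.5 knots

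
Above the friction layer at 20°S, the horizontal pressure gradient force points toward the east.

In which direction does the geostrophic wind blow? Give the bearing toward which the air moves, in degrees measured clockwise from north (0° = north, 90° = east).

The pressure-gradient force points toward the east (bearing 090°).
Geostrophic balance: in the Southern Hemisphere the Coriolis force deflects motion to the left, so the geostrophic wind blows 90° to the left of the pressure-gradient force (low pressure on the right).
Rotating 090° by 90° counterclockwise gives 000° — the wind blows toward the north.

000°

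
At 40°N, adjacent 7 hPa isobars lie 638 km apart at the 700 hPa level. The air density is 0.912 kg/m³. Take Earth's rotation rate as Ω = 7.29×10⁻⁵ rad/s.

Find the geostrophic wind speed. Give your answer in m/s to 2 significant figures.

13 m/s

Coriolis parameter at 40°N:
f = 2Ω sin φ = 2 × 7.29×10⁻⁵ × sin 40° = 9.37×10⁻⁵ s⁻¹
Pressure gradient: |∂P/∂n| = 700 Pa / 638000 m = 1.10×10⁻³ Pa/m
Geostrophic balance (pressure-gradient force = Coriolis force):
V_g = (1/(fρ)) |∂P/∂n| = 1.10×10⁻³ / (9.37×10⁻⁵ × 0.912) = 12.8 m/s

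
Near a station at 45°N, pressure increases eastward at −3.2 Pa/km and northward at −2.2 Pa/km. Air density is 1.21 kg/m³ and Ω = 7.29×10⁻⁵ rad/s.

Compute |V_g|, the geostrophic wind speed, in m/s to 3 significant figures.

31.1 m/s

Coriolis parameter at 45°N:
f = 2Ω sin φ = 2 × 7.29×10⁻⁵ × sin 45° = 1.03×10⁻⁴ s⁻¹
Component geostrophic relations (x east, y north):
u_g = −(1/(fρ)) ∂P/∂y,  v_g = (1/(fρ)) ∂P/∂x
u_g = −(−2.2×10⁻³)/(1.03×10⁻⁴ × 1.21) = 17.6 m/s;  v_g = (−3.2×10⁻³)/(1.03×10⁻⁴ × 1.21) = −25.7 m/s
|V_g| = √(u_g² + v_g²) = 31.1 m/s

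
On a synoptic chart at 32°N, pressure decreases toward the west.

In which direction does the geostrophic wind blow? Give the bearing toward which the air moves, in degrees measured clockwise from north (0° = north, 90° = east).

The pressure-gradient force points toward the west (bearing 270°).
Geostrophic balance: in the Northern Hemisphere the Coriolis force deflects motion to the right, so the geostrophic wind blows 90° to the right of the pressure-gradient force (low pressure on the left).
Rotating 270° by 90° clockwise gives 000° — the wind blows toward the north.

000°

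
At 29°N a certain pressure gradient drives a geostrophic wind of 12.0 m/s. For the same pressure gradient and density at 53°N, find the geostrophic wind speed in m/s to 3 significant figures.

With the same pressure gradient and density, V_g ∝ 1/f ∝ 1/sin φ.
V₂ = V₁ · sin φ₁ / sin φ₂ = 12.0 × sin 29° / sin 53°
V₂ = 12.0 × 0.4848/0.7986 = 7.28 m/s

7.28 m/s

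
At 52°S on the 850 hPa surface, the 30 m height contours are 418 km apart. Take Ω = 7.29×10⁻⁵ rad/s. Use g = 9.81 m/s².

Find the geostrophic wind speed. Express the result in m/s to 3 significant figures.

6.13 m/s

Coriolis parameter at 52°S:
f = 2Ω sin φ = 2 × 7.29×10⁻⁵ × sin 52° = 1.15×10⁻⁴ s⁻¹
Height gradient: |∂Z/∂n| = 30 m / 418000 m = 7.18×10⁻⁵
On a pressure surface, geostrophic balance gives V_g = (g/f)|∂Z/∂n|:
V_g = 9.81 × 7.18×10⁻⁵ / 1.15×10⁻⁴ = 6.13 m/s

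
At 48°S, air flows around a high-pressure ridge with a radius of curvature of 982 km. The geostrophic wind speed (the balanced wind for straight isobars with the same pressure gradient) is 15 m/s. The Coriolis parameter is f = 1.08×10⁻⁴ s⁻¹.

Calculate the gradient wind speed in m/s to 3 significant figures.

18.1 m/s

Around a high, pressure-gradient force acts outward with centrifugal, so Coriolis balances both:
fV = (1/ρ)|∂P/∂n| + V²/R  →  V² − fR·V + fR·V_g = 0
With fR = 1.08×10⁻⁴ × 982×10³ m = 106 m/s:
V = [fR − √((fR)² − 4 fR V_g)]/2 = [106 − √(106² − 4×106×15)]/2 = 18.1 m/s
Supergeostrophic (V > V_g = 15 m/s), as expected around a high.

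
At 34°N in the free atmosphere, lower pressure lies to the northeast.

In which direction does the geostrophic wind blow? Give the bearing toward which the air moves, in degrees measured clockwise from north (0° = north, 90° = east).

The pressure-gradient force points toward the northeast (bearing 045°).
Geostrophic balance: in the Northern Hemisphere the Coriolis force deflects motion to the right, so the geostrophic wind blows 90° to the right of the pressure-gradient force (low pressure on the left).
Rotating 045° by 90° clockwise gives 135° — the wind blows toward the southeast.

135°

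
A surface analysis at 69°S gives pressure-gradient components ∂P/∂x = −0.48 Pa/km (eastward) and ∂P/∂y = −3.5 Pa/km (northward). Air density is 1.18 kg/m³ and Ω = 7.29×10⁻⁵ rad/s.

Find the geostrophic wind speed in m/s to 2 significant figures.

22 m/s

Coriolis parameter at 69°S:
f = 2Ω sin φ = 2 × 7.29×10⁻⁵ × sin 69° = 1.36×10⁻⁴ s⁻¹
In the Southern Hemisphere f is negative: f = −1.36×10⁻⁴ s⁻¹.
Component geostrophic relations (x east, y north):
u_g = −(1/(fρ)) ∂P/∂y,  v_g = (1/(fρ)) ∂P/∂x
u_g = −(−3.5×10⁻³)/(−1.36×10⁻⁴ × 1.18) = −21.8 m/s;  v_g = (−0.48×10⁻³)/(−1.36×10⁻⁴ × 1.18) = 2.99 m/s
|V_g| = √(u_g² + v_g²) = 22.0 m/s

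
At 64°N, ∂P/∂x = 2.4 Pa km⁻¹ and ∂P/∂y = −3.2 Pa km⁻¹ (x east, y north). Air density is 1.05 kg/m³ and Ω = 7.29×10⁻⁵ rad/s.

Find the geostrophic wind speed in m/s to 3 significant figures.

29.1 m/s

Coriolis parameter at 64°N:
f = 2Ω sin φ = 2 × 7.29×10⁻⁵ × sin 64° = 1.31×10⁻⁴ s⁻¹
Component geostrophic relations (x east, y north):
u_g = −(1/(fρ)) ∂P/∂y,  v_g = (1/(fρ)) ∂P/∂x
u_g = −(−3.2×10⁻³)/(1.31×10⁻⁴ × 1.05) = 23.3 m/s;  v_g = (2.4×10⁻³)/(1.31×10⁻⁴ × 1.05) = 17.4 m/s
|V_g| = √(u_g² + v_g²) = 29.1 m/s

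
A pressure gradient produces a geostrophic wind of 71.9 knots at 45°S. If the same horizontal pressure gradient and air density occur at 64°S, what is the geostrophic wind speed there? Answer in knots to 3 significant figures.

56.6 knots

With the same pressure gradient and density, V_g ∝ 1/f ∝ 1/sin φ.
V₂ = V₁ · sin φ₁ / sin φ₂ = 71.9 × sin 45° / sin 64°
V₂ = 71.9 × 0.7071/0.8988 = 56.6 knots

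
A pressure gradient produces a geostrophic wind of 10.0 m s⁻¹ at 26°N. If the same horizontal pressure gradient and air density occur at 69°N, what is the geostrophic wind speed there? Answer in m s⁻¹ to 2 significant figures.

With the same pressure gradient and density, V_g ∝ 1/f ∝ 1/sin φ.
V₂ = V₁ · sin φ₁ / sin φ₂ = 10.0 × sin 26° / sin 69°
V₂ = 10.0 × 0.4384/0.9336 = 4.7 m s⁻¹

4.7 m s⁻¹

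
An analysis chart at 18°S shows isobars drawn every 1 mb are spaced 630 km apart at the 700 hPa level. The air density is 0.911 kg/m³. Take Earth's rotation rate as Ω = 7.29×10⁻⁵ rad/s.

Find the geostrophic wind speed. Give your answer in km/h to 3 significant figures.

Coriolis parameter at 18°S:
f = 2Ω sin φ = 2 × 7.29×10⁻⁵ × sin 18° = 4.51×10⁻⁵ s⁻¹
Pressure gradient: |∂P/∂n| = 100 Pa / 630000 m = 1.59×10⁻⁴ Pa/m
Geostrophic balance (pressure-gradient force = Coriolis force):
V_g = (1/(fρ)) |∂P/∂n| = 1.59×10⁻⁴ / (4.51×10⁻⁵ × 0.911) = 3.87 m/s
Converting: 3.87 m/s × 3.6 = 13.9 km/h

13.9 km/h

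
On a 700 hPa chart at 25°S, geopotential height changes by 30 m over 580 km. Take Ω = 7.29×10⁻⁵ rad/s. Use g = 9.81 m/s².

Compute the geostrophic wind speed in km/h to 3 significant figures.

Coriolis parameter at 25°S:
f = 2Ω sin φ = 2 × 7.29×10⁻⁵ × sin 25° = 6.16×10⁻⁵ s⁻¹
Height gradient: |∂Z/∂n| = 30 m / 580000 m = 5.17×10⁻⁵
On a pressure surface, geostrophic balance gives V_g = (g/f)|∂Z/∂n|:
V_g = 9.81 × 5.17×10⁻⁵ / 6.16×10⁻⁵ = 8.23 m/s
Converting: 8.23 m/s × 3.6 = 29.6 km/h

29.6 km/h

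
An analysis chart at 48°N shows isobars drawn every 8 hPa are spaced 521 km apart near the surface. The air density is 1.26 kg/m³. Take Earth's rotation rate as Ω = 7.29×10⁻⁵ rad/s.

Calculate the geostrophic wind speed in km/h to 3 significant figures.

Coriolis parameter at 48°N:
f = 2Ω sin φ = 2 × 7.29×10⁻⁵ × sin 48° = 1.08×10⁻⁴ s⁻¹
Pressure gradient: |∂P/∂n| = 800 Pa / 521000 m = 1.54×10⁻³ Pa/m
Geostrophic balance (pressure-gradient force = Coriolis force):
V_g = (1/(fρ)) |∂P/∂n| = 1.54×10⁻³ / (1.08×10⁻⁴ × 1.26) = 11.2 m/s
Converting: 11.2 m/s × 3.6 = 40.5 km/h

40.5 km/h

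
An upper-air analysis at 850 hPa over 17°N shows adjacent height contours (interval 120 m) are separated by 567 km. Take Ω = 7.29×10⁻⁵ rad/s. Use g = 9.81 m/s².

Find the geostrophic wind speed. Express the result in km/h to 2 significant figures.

Coriolis parameter at 17°N:
f = 2Ω sin φ = 2 × 7.29×10⁻⁵ × sin 17° = 4.26×10⁻⁵ s⁻¹
Height gradient: |∂Z/∂n| = 120 m / 567000 m = 2.12×10⁻⁴
On a pressure surface, geostrophic balance gives V_g = (g/f)|∂Z/∂n|:
V_g = 9.81 × 2.12×10⁻⁴ / 4.26×10⁻⁵ = 48.7 m/s
Converting: 48.7 m/s × 3.6 = 180 km/h

180 km/h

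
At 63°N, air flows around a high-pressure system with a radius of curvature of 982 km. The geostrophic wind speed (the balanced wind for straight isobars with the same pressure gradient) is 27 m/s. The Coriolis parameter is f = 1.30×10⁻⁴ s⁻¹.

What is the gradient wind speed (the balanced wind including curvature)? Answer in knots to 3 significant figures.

Around a high, pressure-gradient force acts outward with centrifugal, so Coriolis balances both:
fV = (1/ρ)|∂P/∂n| + V²/R  →  V² − fR·V + fR·V_g = 0
With fR = 1.30×10⁻⁴ × 982×10³ m = 128 m/s:
V = [fR − √((fR)² − 4 fR V_g)]/2 = [128 − √(128² − 4×128×27)]/2 = 38.8 m/s
Supergeostrophic (V > V_g = 27 m/s), as expected around a high.
Converting: 38.8 m/s × 1.944 = 75.4 knots

75.4 knots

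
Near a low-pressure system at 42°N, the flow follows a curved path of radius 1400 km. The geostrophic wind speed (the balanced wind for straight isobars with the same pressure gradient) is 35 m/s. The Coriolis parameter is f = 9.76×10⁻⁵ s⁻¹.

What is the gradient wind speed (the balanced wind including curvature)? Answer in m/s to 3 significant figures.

Around a low, centrifugal force acts outward with Coriolis, so pressure-gradient force balances both:
(1/ρ)|∂P/∂n| = fV + V²/R  →  V² + fR·V − fR·V_g = 0
With fR = 9.76×10⁻⁵ × 1400×10³ m = 137 m/s:
V = [−fR + √((fR)² + 4 fR V_g)]/2 = [−137 + √(137² + 4×137×35)]/2 = 28.9 m/s
Subgeostrophic (V < V_g = 35 m/s), as expected around a low.

28.9 m/s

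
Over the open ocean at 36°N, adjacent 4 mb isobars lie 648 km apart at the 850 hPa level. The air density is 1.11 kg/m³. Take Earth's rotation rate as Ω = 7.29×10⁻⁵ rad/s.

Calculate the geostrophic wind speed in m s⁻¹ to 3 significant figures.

6.49 m s⁻¹

Coriolis parameter at 36°N:
f = 2Ω sin φ = 2 × 7.29×10⁻⁵ × sin 36° = 8.57×10⁻⁵ s⁻¹
Pressure gradient: |∂P/∂n| = 400 Pa / 648000 m = 6.17×10⁻⁴ Pa/m
Geostrophic balance (pressure-gradient force = Coriolis force):
V_g = (1/(fρ)) |∂P/∂n| = 6.17×10⁻⁴ / (8.57×10⁻⁵ × 1.11) = 6.49 m/s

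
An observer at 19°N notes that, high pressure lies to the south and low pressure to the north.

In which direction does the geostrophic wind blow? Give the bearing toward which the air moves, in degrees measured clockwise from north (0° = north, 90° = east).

090°

The pressure-gradient force points toward the north (bearing 000°).
Geostrophic balance: in the Northern Hemisphere the Coriolis force deflects motion to the right, so the geostrophic wind blows 90° to the right of the pressure-gradient force (low pressure on the left).
Rotating 000° by 90° clockwise gives 090° — the wind blows toward the east.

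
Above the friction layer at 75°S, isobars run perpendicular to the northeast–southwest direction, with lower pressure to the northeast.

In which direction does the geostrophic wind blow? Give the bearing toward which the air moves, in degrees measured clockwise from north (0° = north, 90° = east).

The pressure-gradient force points toward the northeast (bearing 045°).
Geostrophic balance: in the Southern Hemisphere the Coriolis force deflects motion to the left, so the geostrophic wind blows 90° to the left of the pressure-gradient force (low pressure on the right).
Rotating 045° by 90° counterclockwise gives 315° — the wind blows toward the northwest.

315°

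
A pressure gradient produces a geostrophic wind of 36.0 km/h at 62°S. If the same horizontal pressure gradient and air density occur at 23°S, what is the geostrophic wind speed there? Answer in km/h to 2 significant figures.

81 km/h

With the same pressure gradient and density, V_g ∝ 1/f ∝ 1/sin φ.
V₂ = V₁ · sin φ₁ / sin φ₂ = 36.0 × sin 62° / sin 23°
V₂ = 36.0 × 0.8829/0.3907 = 81 km/h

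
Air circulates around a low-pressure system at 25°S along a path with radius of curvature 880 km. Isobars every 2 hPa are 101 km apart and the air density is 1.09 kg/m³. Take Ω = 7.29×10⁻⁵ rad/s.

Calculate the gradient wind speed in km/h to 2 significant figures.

Coriolis parameter at 25°S:
f = 2Ω sin φ = 2 × 7.29×10⁻⁵ × sin 25° = 6.16×10⁻⁵ s⁻¹
Pressure gradient: |∂P/∂n| = 200 Pa / 101000 m = 1.98×10⁻³ Pa/m
Geostrophic speed: V_g = |∂P/∂n|/(fρ) = 1.98×10⁻³/(6.16×10⁻⁵ × 1.09) = 29.5 m/s
Around a low, centrifugal force acts outward with Coriolis, so pressure-gradient force balances both:
(1/ρ)|∂P/∂n| = fV + V²/R  →  V² + fR·V − fR·V_g = 0
With fR = 6.16×10⁻⁵ × 880×10³ m = 54.2 m/s:
V = [−fR + √((fR)² + 4 fR V_g)]/2 = [−54.2 + √(54.2² + 4×54.2×29.5)]/2 = 21.2 m/s
Subgeostrophic (V < V_g = 29.5 m/s), as expected around a low.
Converting: 21.2 m/s × 3.6 = 76 km/h

76 km/h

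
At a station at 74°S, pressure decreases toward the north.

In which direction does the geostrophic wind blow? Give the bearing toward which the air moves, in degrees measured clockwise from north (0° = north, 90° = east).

The pressure-gradient force points toward the north (bearing 000°).
Geostrophic balance: in the Southern Hemisphere the Coriolis force deflects motion to the left, so the geostrophic wind blows 90° to the left of the pressure-gradient force (low pressure on the right).
Rotating 000° by 90° counterclockwise gives 270° — the wind blows toward the west.

270°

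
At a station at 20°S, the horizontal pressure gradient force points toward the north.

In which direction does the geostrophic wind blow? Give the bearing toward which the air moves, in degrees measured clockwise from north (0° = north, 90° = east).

The pressure-gradient force points toward the north (bearing 000°).
Geostrophic balance: in the Southern Hemisphere the Coriolis force deflects motion to the left, so the geostrophic wind blows 90° to the left of the pressure-gradient force (low pressure on the right).
Rotating 000° by 90° counterclockwise gives 270° — the wind blows toward the west.

270°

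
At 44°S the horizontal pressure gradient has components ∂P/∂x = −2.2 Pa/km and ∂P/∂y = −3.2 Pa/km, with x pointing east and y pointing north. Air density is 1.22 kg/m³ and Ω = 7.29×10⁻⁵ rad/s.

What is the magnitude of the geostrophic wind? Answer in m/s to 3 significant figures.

31.4 m/s

Coriolis parameter at 44°S:
f = 2Ω sin φ = 2 × 7.29×10⁻⁵ × sin 44° = 1.01×10⁻⁴ s⁻¹
In the Southern Hemisphere f is negative: f = −1.01×10⁻⁴ s⁻¹.
Component geostrophic relations (x east, y north):
u_g = −(1/(fρ)) ∂P/∂y,  v_g = (1/(fρ)) ∂P/∂x
u_g = −(−3.2×10⁻³)/(−1.01×10⁻⁴ × 1.22) = −25.9 m/s;  v_g = (−2.2×10⁻³)/(−1.01×10⁻⁴ × 1.22) = 17.8 m/s
|V_g| = √(u_g² + v_g²) = 31.4 m/s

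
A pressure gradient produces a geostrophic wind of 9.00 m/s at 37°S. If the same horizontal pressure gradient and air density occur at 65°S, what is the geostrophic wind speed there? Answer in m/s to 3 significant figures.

With the same pressure gradient and density, V_g ∝ 1/f ∝ 1/sin φ.
V₂ = V₁ · sin φ₁ / sin φ₂ = 9.00 × sin 37° / sin 65°
V₂ = 9.00 × 0.6018/0.9063 = 5.98 m/s

5.98 m/s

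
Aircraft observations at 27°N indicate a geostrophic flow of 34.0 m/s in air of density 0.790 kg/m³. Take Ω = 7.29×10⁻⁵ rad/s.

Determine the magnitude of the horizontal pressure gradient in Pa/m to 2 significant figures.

1.8×10⁻³ Pa/m

Coriolis parameter at 27°N:
f = 2Ω sin φ = 2 × 7.29×10⁻⁵ × sin 27° = 6.62×10⁻⁵ s⁻¹
Geostrophic balance rearranged: |∂P/∂n| = f ρ V_g
|∂P/∂n| = 6.62×10⁻⁵ × 0.790 × 34.0 = 1.78×10⁻³ Pa/m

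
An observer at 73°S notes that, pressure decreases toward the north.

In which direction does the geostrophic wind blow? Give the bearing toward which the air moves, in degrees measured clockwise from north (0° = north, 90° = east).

The pressure-gradient force points toward the north (bearing 000°).
Geostrophic balance: in the Southern Hemisphere the Coriolis force deflects motion to the left, so the geostrophic wind blows 90° to the left of the pressure-gradient force (low pressure on the right).
Rotating 000° by 90° counterclockwise gives 270° — the wind blows toward the west.

270°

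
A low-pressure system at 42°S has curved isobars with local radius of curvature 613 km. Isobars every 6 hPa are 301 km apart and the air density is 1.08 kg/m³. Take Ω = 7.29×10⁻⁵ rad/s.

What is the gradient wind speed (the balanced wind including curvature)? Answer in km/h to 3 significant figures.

54.4 km/h

Coriolis parameter at 42°S:
f = 2Ω sin φ = 2 × 7.29×10⁻⁵ × sin 42° = 9.76×10⁻⁵ s⁻¹
Pressure gradient: |∂P/∂n| = 600 Pa / 301000 m = 1.99×10⁻³ Pa/m
Geostrophic speed: V_g = |∂P/∂n|/(fρ) = 1.99×10⁻³/(9.76×10⁻⁵ × 1.08) = 18.9 m/s
Around a low, centrifugal force acts outward with Coriolis, so pressure-gradient force balances both:
(1/ρ)|∂P/∂n| = fV + V²/R  →  V² + fR·V − fR·V_g = 0
With fR = 9.76×10⁻⁵ × 613×10³ m = 59.8 m/s:
V = [−fR + √((fR)² + 4 fR V_g)]/2 = [−59.8 + √(59.8² + 4×59.8×18.9)]/2 = 15.1 m/s
Subgeostrophic (V < V_g = 18.9 m/s), as expected around a low.
Converting: 15.1 m/s × 3.6 = 54.4 km/h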